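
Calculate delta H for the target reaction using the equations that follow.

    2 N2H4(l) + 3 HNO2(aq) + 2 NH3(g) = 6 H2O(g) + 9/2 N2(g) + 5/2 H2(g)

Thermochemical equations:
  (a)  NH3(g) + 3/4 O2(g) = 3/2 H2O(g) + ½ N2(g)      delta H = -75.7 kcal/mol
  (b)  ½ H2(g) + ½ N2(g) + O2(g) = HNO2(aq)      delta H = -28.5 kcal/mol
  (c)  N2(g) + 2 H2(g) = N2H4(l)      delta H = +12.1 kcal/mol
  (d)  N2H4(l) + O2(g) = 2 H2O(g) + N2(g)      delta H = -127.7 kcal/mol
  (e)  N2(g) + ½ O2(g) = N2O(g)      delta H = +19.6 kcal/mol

(a) × 2: (2)·(-75.7) = -151.4 kcal/mol
(b) reversed and × 3: (-3)·(-28.5) = +85.5 kcal/mol
(c) reversed and × 1/2: (-1/2)·(+12.1) = -6.05 kcal/mol
(d) × 3/2: (3/2)·(-127.7) = -191.55 kcal/mol
(e): not needed.
delta H = (2)·(-75.7) + (-3)·(-28.5) + (-1/2)·(+12.1) + (3/2)·(-127.7) = -263.5 kcal/mol

delta H = -263.5 kcal/mol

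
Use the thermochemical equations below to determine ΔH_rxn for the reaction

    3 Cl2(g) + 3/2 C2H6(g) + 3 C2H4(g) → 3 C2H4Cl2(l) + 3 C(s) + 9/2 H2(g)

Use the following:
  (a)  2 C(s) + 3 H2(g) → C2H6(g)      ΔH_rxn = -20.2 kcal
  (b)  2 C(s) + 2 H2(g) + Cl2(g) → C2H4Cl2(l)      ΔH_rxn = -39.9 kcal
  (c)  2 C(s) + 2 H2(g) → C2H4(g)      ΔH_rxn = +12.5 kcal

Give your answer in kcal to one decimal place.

(a) reversed and × 3/2 (C2H6(g) must end up as a reactant; ×3/2 to match 3/2 C2H6(g) in the target): (-3/2)·(-20.2) = +30.3 kcal
(b) × 3 (scale by 3 for the 3 C2H4Cl2(l)): (3)·(-39.9) = -119.7 kcal
(c) reversed and × 3 (reverse to put C2H4(g) on the reactant side; ×3 to match 3 C2H4(g) in the target): (-3)·(+12.5) = -37.5 kcal
Summing the manipulated equations, ΔH_rxn = (+30.3) + (-119.7) + (-37.5) = -126.9 kcal

ΔH_rxn = -126.9 kcal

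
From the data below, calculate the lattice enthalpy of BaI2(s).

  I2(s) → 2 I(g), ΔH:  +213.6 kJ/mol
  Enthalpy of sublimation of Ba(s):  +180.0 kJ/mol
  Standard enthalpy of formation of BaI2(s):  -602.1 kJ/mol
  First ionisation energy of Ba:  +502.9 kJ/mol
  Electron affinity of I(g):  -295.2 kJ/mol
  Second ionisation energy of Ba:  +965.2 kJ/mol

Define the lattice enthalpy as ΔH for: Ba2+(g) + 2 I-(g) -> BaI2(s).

U = -1873.4 kJ/mol

ΔHf° = 1·ΔHsub + 1·(ΣIE) + 1·D(I2) + 2·EA + U
-602.1 = 1·(+180.0) + 1·(+1468.1) + 1·(+213.6) + 2·(-295.2) + U
U = -602.1 − (+1271.3) = -1873.4 kJ/mol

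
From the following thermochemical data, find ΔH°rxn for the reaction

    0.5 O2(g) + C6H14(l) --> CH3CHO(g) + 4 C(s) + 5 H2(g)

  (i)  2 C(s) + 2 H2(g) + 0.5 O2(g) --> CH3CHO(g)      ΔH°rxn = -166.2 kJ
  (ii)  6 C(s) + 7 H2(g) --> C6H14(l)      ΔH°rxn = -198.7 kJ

(i) as written (CH3CHO(g) already on the product side): -166.2 kJ
(ii) reversed (reverse to put C6H14(l) on the reactant side): +198.7 kJ
Summing the manipulated equations, ΔH°rxn = (1)·(-166.2) + (-1)·(-198.7) = 32.5 kJ

ΔH°rxn = 32.5 kJ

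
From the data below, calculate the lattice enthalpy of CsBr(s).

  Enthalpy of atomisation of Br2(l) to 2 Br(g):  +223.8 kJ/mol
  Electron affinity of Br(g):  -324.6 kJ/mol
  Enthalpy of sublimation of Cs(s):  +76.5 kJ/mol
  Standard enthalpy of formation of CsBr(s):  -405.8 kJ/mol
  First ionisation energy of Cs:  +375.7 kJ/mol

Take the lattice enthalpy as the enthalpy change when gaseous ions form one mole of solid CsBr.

ΔHf° = 1·ΔHsub + 1·(ΣIE) + 1/2·D(Br2) + 1·EA + U
-405.8 = 1·(+76.5) + 1·(+375.7) + 1/2·(+223.8) + 1·(-324.6) + U
U = -405.8 − (+239.5) = -645.3 kJ/mol

U = -645.3 kJ/mol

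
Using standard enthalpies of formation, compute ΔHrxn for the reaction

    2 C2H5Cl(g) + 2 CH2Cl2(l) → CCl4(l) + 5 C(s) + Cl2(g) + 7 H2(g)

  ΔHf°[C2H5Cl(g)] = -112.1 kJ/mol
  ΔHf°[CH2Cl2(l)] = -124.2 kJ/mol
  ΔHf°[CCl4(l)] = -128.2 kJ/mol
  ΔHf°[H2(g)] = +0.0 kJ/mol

ΔH°rxn = Σ nΔHf°(products) − Σ nΔHf°(reactants).
Products: 1·(-128.2) + 5·(+0.0) + 1·(+0.0) + 7·(+0.0) = -128.2
Reactants: 2·(-112.1) + 2·(-124.2) = -472.6
ΔHrxn = (-128.2) − (-472.6) = 344.4 kJ/mol

ΔHrxn = 344.4 kJ/mol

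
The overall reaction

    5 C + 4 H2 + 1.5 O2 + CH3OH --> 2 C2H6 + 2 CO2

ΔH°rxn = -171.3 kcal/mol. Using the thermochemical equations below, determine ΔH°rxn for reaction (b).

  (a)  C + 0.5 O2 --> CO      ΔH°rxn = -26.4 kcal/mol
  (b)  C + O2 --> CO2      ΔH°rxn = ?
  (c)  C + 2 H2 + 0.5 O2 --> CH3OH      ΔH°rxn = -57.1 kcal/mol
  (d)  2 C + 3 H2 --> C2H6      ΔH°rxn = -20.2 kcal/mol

(a): not needed (CO appears nowhere else).
(b) × 2 (×2 to match 2 CO2 in the target): contributes 2·x
(c) reversed (reverse to put CH3OH on the reactant side): +57.1 kcal/mol
(d) × 2 (×2 to match 2 C2H6 in the target): (2)·(-20.2) = -40.4 kcal/mol
-171.3 = (+57.1) + (-40.4) + 2·x
x = (-171.3 − (+16.7)) / (2) = -94.0 kcal/mol

ΔH°rxn = -94.0 kcal/mol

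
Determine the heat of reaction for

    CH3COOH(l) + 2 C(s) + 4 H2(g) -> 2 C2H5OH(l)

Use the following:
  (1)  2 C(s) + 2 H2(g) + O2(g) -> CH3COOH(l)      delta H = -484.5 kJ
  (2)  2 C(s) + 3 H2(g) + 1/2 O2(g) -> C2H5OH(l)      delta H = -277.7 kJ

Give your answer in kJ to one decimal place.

delta H = -70.9 kJ

(1) reversed (reverse to put CH3COOH(l) on the reactant side): +484.5 kJ
(2) × 2 (scale by 2 for the 2 C2H5OH(l)): (2)·(-277.7) = -555.4 kJ
By Hess's law, delta H = (+484.5) + (-555.4) = -70.9 kJ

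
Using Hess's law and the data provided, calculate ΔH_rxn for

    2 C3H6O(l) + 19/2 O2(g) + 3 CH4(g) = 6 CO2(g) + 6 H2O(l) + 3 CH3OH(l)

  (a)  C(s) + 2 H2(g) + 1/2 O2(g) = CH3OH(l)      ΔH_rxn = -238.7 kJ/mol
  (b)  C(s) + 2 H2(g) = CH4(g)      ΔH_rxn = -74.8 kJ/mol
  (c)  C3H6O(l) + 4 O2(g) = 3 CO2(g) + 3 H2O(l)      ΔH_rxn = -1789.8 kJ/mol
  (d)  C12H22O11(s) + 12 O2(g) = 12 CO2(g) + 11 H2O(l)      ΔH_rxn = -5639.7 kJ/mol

(a) × 3: (3)·(-238.7) = -716.1 kJ/mol
(b) reversed and × 3: (-3)·(-74.8) = +224.4 kJ/mol
(c) × 2: (2)·(-1789.8) = -3579.6 kJ/mol
(d): not needed.
Summing the manipulated equations, ΔH_rxn = (-716.1) + (+224.4) + (-3579.6) = -4071.3 kJ/mol

ΔH_rxn = -4071.3 kJ/mol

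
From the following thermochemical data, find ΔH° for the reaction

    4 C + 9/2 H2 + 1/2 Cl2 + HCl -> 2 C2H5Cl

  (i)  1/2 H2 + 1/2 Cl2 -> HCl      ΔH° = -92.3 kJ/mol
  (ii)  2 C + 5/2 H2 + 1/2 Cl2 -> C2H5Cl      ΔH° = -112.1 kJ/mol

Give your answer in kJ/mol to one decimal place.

(i) reversed: +92.3 kJ/mol
(ii) × 2: (2)·(-112.1) = -224.2 kJ/mol
Since enthalpy is a state function, ΔH° = (-1)·(-92.3) + (2)·(-112.1) = -131.9 kJ/mol

ΔH° = -131.9 kJ/mol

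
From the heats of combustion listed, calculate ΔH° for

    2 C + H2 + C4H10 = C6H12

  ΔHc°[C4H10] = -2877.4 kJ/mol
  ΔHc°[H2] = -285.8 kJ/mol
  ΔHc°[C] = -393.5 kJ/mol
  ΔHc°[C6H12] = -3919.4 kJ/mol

ΔH° = -30.8 kJ/mol

With combustion enthalpies, reactants minus products:
= [2·(-393.5) + 1·(-285.8) + 1·(-2877.4)] − [1·(-3919.4)]
= -30.8 kJ/mol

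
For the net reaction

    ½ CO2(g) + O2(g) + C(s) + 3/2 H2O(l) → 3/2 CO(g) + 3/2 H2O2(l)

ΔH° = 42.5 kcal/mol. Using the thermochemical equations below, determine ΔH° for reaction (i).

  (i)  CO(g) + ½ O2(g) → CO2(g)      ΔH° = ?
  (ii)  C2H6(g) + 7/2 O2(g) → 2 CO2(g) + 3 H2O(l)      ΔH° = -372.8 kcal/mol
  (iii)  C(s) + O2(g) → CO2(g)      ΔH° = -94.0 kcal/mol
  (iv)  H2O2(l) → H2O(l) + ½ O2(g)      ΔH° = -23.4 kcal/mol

ΔH° = -67.6 kcal/mol

(i) reversed and × 3/2: contributes −3/2·x
(ii): not needed.
(iii) as written: -94.0 kcal/mol
(iv) reversed and × 3/2: (-3/2)·(-23.4) = +35.1 kcal/mol
+42.5 = (-94.0) + (+35.1) − 3/2·x
x = (+42.5 − (-58.9)) / (-3/2) = -67.6 kcal/mol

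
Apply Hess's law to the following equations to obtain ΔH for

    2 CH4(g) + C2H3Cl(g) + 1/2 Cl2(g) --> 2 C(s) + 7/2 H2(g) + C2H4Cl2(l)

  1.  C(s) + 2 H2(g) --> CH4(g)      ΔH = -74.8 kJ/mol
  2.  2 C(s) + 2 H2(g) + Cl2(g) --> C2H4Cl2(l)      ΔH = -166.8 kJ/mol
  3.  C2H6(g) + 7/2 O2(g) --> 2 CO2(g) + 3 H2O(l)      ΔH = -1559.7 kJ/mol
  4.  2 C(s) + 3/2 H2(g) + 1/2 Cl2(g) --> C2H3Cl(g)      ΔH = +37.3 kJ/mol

ΔH = -54.5 kJ/mol

eq. 1 reversed and × 2 (CH4(g) must end up as a reactant; ×2 to match 2 CH4(g) in the target): (-2)·(-74.8) = +149.6 kJ/mol
eq. 2 as written (C2H4Cl2(l) already on the product side): -166.8 kJ/mol
eq. 3: not needed (CO2(g) appears nowhere else).
eq. 4 reversed (C2H3Cl(g) must end up as a reactant): -37.3 kJ/mol
Summing the manipulated equations, ΔH = (+149.6) + (-166.8) + (-37.3) = -54.5 kJ/mol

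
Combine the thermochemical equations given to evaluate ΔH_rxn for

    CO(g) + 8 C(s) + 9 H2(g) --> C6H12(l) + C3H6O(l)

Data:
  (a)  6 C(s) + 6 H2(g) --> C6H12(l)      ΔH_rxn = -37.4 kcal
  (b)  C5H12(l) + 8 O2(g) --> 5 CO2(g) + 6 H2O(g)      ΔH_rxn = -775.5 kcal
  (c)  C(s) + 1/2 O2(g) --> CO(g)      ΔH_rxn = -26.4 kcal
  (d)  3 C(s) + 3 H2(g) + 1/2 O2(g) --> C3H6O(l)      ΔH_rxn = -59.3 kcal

ΔH_rxn = -70.3 kcal

(a) as written (C6H12(l) already on the product side): -37.4 kcal
(b): not needed (H2O(g) appears nowhere else).
(c) reversed (CO(g) must end up as a reactant): +26.4 kcal
(d) as written (C3H6O(l) already on the product side): -59.3 kcal
Combining the equations, ΔH_rxn = (1)·(-37.4) + (-1)·(-26.4) + (1)·(-59.3) = -70.3 kcal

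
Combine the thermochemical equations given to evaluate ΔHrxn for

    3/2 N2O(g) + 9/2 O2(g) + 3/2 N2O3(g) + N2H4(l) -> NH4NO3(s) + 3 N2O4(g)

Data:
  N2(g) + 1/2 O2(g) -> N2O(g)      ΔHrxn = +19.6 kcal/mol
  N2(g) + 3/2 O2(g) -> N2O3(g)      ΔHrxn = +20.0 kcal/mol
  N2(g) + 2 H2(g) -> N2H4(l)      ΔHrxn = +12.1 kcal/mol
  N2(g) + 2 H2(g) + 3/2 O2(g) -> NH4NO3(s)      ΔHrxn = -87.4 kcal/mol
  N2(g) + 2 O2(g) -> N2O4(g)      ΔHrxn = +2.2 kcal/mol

ΔHrxn = -152.3 kcal/mol

equation 1 reversed and × 3/2 (reverse to put N2O(g) on the reactant side; scale by 3/2 for the 3/2 N2O(g)): (-3/2)·(+19.6) = -29.4 kcal/mol
equation 2 reversed and × 3/2 (N2O3(g) must end up as a reactant; scale by 3/2 for the 3/2 N2O3(g)): (-3/2)·(+20.0) = -30.0 kcal/mol
equation 3 reversed (reverse to put N2H4(l) on the reactant side): -12.1 kcal/mol
equation 4 as written (NH4NO3(s) already on the product side): -87.4 kcal/mol
equation 5 × 3 (scale by 3 for the 3 N2O4(g)): (3)·(+2.2) = +6.6 kcal/mol
By Hess's law, ΔHrxn = (-3/2)·(+19.6) + (-3/2)·(+20.0) + (-1)·(+12.1) + (1)·(-87.4) + (3)·(+2.2) = -152.3 kcal/mol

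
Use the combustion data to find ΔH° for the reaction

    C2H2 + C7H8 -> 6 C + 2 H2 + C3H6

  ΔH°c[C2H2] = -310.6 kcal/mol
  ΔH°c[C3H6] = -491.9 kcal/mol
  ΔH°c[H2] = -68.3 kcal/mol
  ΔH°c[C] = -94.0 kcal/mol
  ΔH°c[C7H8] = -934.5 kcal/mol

Using ΔH = Σ nΔHc°(reactants) − Σ nΔHc°(products):
= [1·(-310.6) + 1·(-934.5)] − [6·(-94.0) + 2·(-68.3) + 1·(-491.9)]
= -52.6 kcal/mol

ΔH° = -52.6 kcal/mol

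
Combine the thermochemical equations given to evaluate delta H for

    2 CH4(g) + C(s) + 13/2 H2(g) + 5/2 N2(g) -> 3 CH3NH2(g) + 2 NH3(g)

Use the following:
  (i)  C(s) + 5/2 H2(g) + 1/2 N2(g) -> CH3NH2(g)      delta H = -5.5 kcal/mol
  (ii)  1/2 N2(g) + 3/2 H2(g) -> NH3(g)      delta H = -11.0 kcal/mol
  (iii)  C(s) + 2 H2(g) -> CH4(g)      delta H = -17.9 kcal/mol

delta H = -2.7 kcal/mol

(i) × 3 (×3 to match 3 CH3NH2(g) in the target): (3)·(-5.5) = -16.5 kcal/mol
(ii) × 2 (×2 to match 2 NH3(g) in the target): (2)·(-11.0) = -22.0 kcal/mol
(iii) reversed and × 2 (CH4(g) must end up as a reactant; ×2 to match 2 CH4(g) in the target): (-2)·(-17.9) = +35.8 kcal/mol
Combining the equations, delta H = (3)·(-5.5) + (2)·(-11.0) + (-2)·(-17.9) = -2.7 kcal/mol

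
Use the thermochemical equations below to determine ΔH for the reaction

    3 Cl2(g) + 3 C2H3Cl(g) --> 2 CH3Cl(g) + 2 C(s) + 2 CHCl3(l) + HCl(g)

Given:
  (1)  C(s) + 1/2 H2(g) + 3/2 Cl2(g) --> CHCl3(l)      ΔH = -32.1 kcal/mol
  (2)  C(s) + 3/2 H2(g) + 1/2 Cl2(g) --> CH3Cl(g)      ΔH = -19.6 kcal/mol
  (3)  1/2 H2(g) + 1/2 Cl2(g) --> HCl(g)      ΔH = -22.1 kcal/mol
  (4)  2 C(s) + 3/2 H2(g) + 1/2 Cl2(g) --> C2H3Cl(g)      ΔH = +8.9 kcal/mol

ΔH = -152.2 kcal/mol

(1) × 2: (2)·(-32.1) = -64.2 kcal/mol
(2) × 2: (2)·(-19.6) = -39.2 kcal/mol
(3) as written: -22.1 kcal/mol
(4) reversed and × 3: (-3)·(+8.9) = -26.7 kcal/mol
Since enthalpy is a state function, ΔH = (2)·(-32.1) + (2)·(-19.6) + (1)·(-22.1) + (-3)·(+8.9) = -152.2 kcal/mol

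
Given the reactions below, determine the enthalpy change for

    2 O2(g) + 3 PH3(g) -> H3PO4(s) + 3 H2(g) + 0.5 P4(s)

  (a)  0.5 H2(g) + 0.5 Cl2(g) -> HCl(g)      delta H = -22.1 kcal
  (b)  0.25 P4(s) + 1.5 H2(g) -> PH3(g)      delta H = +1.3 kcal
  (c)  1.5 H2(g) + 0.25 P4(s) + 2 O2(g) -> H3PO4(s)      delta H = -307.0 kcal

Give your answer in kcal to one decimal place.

delta H = -310.9 kcal

(a): not needed.
(b) reversed and × 3: (-3)·(+1.3) = -3.9 kcal
(c) as written: -307.0 kcal
Since enthalpy is a state function, delta H = (-3)·(+1.3) + (1)·(-307.0) = -310.9 kcal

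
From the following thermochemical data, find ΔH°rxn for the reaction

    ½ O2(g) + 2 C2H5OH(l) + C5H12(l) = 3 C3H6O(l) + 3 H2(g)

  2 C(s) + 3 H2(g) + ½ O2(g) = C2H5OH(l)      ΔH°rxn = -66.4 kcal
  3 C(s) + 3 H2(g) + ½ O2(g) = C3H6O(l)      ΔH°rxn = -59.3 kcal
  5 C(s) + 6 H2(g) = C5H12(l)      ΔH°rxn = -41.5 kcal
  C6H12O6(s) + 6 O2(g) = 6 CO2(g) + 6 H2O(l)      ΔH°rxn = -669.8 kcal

ΔH°rxn = -3.6 kcal

equation 1 reversed and × 2 (reverse to put C2H5OH(l) on the reactant side; ×2 to match 2 C2H5OH(l) in the target): (-2)·(-66.4) = +132.8 kcal
equation 2 × 3 (×3 to match 3 C3H6O(l) in the target): (3)·(-59.3) = -177.9 kcal
equation 3 reversed (reverse to put C5H12(l) on the reactant side): +41.5 kcal
equation 4: not needed (H2O(l) appears nowhere else).
ΔH°rxn = (+132.8) + (-177.9) + (+41.5) = -3.6 kcal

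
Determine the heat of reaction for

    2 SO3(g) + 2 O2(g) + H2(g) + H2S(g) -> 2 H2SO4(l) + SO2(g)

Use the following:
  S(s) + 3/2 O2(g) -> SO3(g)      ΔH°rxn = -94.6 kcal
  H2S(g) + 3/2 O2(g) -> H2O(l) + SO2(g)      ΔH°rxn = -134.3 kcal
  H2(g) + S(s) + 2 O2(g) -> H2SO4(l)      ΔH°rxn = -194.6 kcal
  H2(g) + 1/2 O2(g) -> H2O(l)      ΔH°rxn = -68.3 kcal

equation 1 reversed and × 2: (-2)·(-94.6) = +189.2 kcal
equation 2 as written: -134.3 kcal
equation 3 × 2: (2)·(-194.6) = -389.2 kcal
equation 4 reversed: +68.3 kcal
By Hess's law, ΔH°rxn = (+189.2) + (-134.3) + (-389.2) + (+68.3) = -266.0 kcal

ΔH°rxn = -266.0 kcal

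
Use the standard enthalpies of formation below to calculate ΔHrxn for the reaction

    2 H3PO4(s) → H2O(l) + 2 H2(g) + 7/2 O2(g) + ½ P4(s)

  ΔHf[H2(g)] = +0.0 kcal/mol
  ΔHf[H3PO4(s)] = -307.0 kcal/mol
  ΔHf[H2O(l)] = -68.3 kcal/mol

ΔHrxn = 545.7 kcal/mol

Products: 1·(-68.3) + 2·(+0.0) + 7/2·(+0.0) + 1/2·(+0.0) = -68.3
Reactants: 2·(-307.0) = -614.0
ΔHrxn = (-68.3) − (-614.0) = 545.7 kcal/mol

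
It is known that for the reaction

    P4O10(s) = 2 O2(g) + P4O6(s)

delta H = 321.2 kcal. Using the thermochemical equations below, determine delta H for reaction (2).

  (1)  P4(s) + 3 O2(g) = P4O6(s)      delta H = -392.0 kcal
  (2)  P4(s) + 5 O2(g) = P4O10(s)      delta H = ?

delta H = -713.2 kcal

(1) as written (P4O6(s) already on the product side): -392.0 kcal
(2) reversed (reverse to put P4O10(s) on the reactant side): contributes −x
+321.2 = (-392.0) − x
x = (+321.2 − (-392.0)) / (-1) = -713.2 kcal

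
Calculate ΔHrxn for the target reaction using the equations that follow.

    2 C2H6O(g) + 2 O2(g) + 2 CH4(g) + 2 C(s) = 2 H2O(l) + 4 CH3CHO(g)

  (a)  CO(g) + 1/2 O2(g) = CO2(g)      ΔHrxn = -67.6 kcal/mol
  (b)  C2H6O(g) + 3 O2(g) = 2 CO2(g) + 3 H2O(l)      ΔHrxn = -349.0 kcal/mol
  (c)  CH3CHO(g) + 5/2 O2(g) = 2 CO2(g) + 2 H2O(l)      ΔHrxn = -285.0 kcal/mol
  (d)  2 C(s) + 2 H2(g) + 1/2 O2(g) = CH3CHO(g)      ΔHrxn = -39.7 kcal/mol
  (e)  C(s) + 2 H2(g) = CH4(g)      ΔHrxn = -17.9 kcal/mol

(a): not needed (CO(g) appears nowhere else).
(b) × 2 (scale by 2 for the 2 C2H6O(g)): (2)·(-349.0) = -698.0 kcal/mol
(c) reversed and × 2: (-2)·(-285.0) = +570.0 kcal/mol
(d) × 2: (2)·(-39.7) = -79.4 kcal/mol
(e) reversed and × 2 (reverse to put CH4(g) on the reactant side; scale by 2 for the 2 CH4(g)): (-2)·(-17.9) = +35.8 kcal/mol
ΔHrxn = (2)·(-349.0) + (-2)·(-285.0) + (2)·(-39.7) + (-2)·(-17.9) = -171.6 kcal/mol

ΔHrxn = -171.6 kcal/mol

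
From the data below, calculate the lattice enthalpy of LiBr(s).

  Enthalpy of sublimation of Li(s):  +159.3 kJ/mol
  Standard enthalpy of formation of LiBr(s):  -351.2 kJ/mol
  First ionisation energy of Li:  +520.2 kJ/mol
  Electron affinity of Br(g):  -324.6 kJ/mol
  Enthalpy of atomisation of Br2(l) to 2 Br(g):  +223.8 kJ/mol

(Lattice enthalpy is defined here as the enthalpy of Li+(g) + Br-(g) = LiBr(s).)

U = -818.0 kJ/mol

ΔHf° = 1·ΔHsub + 1·(ΣIE) + 1/2·D(Br2) + 1·EA + U
-351.2 = 1·(+159.3) + 1·(+520.2) + 1/2·(+223.8) + 1·(-324.6) + U
U = -351.2 − (+466.8) = -818.0 kJ/mol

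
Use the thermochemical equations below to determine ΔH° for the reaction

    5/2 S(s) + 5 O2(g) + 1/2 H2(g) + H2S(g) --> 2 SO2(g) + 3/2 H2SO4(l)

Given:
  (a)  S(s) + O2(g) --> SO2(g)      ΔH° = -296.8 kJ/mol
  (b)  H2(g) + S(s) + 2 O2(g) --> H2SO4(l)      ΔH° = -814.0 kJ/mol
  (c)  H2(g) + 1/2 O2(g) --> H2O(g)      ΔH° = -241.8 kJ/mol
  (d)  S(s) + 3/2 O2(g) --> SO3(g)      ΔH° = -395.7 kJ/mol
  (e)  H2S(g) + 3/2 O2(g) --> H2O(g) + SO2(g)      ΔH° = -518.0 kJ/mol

(a) as written: -296.8 kJ/mol
(b) × 3/2: (3/2)·(-814.0) = -1221.0 kJ/mol
(c) reversed: +241.8 kJ/mol
(d): not needed.
(e) as written: -518.0 kJ/mol
By Hess's law, ΔH° = (1)·(-296.8) + (3/2)·(-814.0) + (-1)·(-241.8) + (1)·(-518.0) = -1794.0 kJ/mol

ΔH° = -1794.0 kJ/mol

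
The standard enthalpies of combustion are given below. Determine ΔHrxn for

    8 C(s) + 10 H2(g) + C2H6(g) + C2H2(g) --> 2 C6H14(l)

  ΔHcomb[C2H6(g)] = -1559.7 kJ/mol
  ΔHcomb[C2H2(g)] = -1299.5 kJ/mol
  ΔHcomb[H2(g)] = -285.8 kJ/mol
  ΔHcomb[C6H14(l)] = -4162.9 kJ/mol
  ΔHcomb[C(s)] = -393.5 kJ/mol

Using ΔH = Σ nΔHc°(reactants) − Σ nΔHc°(products):
= [8·(-393.5) + 10·(-285.8) + 1·(-1559.7) + 1·(-1299.5)] − [2·(-4162.9)]
= -539.4 kJ/mol

ΔHrxn = -539.4 kJ/mol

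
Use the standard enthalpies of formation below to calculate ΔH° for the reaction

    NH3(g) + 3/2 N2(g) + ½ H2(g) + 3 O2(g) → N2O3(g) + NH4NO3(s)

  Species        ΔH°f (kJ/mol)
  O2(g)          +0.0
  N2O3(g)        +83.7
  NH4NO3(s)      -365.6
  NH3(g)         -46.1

Products: 1·(+83.7) + 1·(-365.6) = -281.9
Reactants: 1·(-46.1) + 3/2·(+0.0) + 1/2·(+0.0) + 3·(+0.0) = -46.1
ΔH° = (-281.9) − (-46.1) = -235.8 kJ/mol

ΔH° = -235.8 kJ/mol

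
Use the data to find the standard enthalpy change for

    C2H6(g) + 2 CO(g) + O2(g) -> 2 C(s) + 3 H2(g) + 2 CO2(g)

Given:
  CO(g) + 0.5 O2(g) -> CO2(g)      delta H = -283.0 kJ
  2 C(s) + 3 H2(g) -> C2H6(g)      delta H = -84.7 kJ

delta H = -481.3 kJ

equation 1 × 2: (2)·(-283.0) = -566.0 kJ
equation 2 reversed: +84.7 kJ
By Hess's law, delta H = (-566.0) + (+84.7) = -481.3 kJ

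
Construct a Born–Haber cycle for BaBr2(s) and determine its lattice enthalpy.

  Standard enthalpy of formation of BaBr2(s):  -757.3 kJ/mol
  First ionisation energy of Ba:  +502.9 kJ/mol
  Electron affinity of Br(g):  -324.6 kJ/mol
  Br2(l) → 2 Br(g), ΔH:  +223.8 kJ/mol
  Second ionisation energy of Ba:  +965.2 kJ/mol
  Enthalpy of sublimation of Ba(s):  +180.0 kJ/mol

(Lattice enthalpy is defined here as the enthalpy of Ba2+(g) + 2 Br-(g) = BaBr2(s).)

U = -1980.0 kJ/mol

ΔHf° = 1·ΔHsub + 1·(ΣIE) + 1·D(Br2) + 2·EA + U
-757.3 = 1·(+180.0) + 1·(+1468.1) + 1·(+223.8) + 2·(-324.6) + U
U = -757.3 − (+1222.7) = -1980.0 kJ/mol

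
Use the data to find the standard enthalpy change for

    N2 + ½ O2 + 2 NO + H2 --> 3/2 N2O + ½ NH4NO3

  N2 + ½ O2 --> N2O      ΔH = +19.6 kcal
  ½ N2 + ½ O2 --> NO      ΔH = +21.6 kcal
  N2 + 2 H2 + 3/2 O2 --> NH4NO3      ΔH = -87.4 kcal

ΔH = -57.5 kcal

equation 1 × 3/2 (scale by 3/2 for the 3/2 N2O): (3/2)·(+19.6) = +29.4 kcal
equation 2 reversed and × 2 (reverse to put NO on the reactant side; ×2 to match 2 NO in the target): (-2)·(+21.6) = -43.2 kcal
equation 3 × 1/2 (×1/2 to match 1/2 NH4NO3 in the target): (1/2)·(-87.4) = -43.7 kcal
By Hess's law, ΔH = (3/2)·(+19.6) + (-2)·(+21.6) + (1/2)·(-87.4) = -57.5 kcal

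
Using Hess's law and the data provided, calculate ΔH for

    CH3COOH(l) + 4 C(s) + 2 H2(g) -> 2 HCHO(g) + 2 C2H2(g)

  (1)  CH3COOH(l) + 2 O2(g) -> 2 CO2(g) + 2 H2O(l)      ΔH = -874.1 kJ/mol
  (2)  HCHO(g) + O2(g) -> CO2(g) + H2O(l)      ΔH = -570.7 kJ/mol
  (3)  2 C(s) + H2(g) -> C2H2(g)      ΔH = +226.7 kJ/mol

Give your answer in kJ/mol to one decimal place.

ΔH = 720.7 kJ/mol

(1) as written: -874.1 kJ/mol
(2) reversed and × 2: (-2)·(-570.7) = +1141.4 kJ/mol
(3) × 2: (2)·(+226.7) = +453.4 kJ/mol
Summing the manipulated equations, ΔH = (1)·(-874.1) + (-2)·(-570.7) + (2)·(+226.7) = 720.7 kJ/mol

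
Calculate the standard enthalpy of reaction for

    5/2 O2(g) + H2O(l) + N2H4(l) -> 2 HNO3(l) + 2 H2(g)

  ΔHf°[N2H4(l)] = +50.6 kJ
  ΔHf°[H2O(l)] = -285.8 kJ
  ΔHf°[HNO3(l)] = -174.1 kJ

ΔH°rxn = -113.0 kJ

Products: 2·(-174.1) + 2·(+0.0) = -348.2
Reactants: 5/2·(+0.0) + 1·(-285.8) + 1·(+50.6) = -235.2
ΔH°rxn = (-348.2) − (-235.2) = -113.0 kJ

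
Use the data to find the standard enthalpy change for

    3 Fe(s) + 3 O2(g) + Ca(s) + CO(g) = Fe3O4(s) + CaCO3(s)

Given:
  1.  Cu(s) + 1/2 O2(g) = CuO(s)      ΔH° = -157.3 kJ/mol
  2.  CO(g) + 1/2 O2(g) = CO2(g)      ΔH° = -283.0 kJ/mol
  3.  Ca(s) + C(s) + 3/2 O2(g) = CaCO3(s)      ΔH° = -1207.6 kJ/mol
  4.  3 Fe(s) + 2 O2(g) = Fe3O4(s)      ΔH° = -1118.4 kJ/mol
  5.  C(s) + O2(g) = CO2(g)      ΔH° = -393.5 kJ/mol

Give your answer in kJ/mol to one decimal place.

ΔH° = -2215.5 kJ/mol

eq. 1: not needed (Cu(s) appears nowhere else).
eq. 2 as written (CO(g) already on the reactant side): -283.0 kJ/mol
eq. 3 as written (CaCO3(s) already on the product side): -1207.6 kJ/mol
eq. 4 as written (Fe3O4(s) already on the product side): -1118.4 kJ/mol
eq. 5 reversed: +393.5 kJ/mol
Since enthalpy is a state function, ΔH° = (-283.0) + (-1207.6) + (-1118.4) + (+393.5) = -2215.5 kJ/mol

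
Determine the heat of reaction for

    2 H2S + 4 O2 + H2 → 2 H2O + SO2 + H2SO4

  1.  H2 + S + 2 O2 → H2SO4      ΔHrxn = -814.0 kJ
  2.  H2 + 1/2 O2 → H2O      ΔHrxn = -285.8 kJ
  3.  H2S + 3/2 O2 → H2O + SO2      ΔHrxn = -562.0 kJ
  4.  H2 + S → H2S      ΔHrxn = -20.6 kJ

ΔHrxn = -1641.2 kJ

eq. 1 as written: -814.0 kJ
eq. 2 as written: -285.8 kJ
eq. 3 as written: -562.0 kJ
eq. 4 reversed: +20.6 kJ
ΔHrxn = (-814.0) + (-285.8) + (-562.0) + (+20.6) = -1641.2 kJ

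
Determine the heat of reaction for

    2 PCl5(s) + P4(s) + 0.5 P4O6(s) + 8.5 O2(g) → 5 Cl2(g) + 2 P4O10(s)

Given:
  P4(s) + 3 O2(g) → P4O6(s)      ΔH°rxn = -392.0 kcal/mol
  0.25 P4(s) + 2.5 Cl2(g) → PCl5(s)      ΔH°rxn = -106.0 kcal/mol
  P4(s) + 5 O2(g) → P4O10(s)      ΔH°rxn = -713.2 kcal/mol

equation 1 reversed and × 1/2 (P4O6(s) must end up as a reactant; scale by 1/2 for the 1/2 P4O6(s)): (-1/2)·(-392.0) = +196.0 kcal/mol
equation 2 reversed and × 2 (PCl5(s) must end up as a reactant; scale by 2 for the 2 PCl5(s)): (-2)·(-106.0) = +212.0 kcal/mol
equation 3 × 2 (×2 to match 2 P4O10(s) in the target): (2)·(-713.2) = -1426.4 kcal/mol
ΔH°rxn = (+196.0) + (+212.0) + (-1426.4) = -1018.4 kcal/mol

ΔH°rxn = -1018.4 kcal/mol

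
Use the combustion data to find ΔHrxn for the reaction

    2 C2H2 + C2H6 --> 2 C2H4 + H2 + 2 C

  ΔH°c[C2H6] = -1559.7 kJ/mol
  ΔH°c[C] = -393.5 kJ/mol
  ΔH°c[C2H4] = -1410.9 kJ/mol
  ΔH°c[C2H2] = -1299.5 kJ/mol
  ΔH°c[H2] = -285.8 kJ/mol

Using ΔH = Σ nΔHc°(reactants) − Σ nΔHc°(products):
= [2·(-1299.5) + 1·(-1559.7)] − [2·(-1410.9) + 1·(-285.8) + 2·(-393.5)]
= -264.1 kJ/mol

ΔHrxn = -264.1 kJ/mol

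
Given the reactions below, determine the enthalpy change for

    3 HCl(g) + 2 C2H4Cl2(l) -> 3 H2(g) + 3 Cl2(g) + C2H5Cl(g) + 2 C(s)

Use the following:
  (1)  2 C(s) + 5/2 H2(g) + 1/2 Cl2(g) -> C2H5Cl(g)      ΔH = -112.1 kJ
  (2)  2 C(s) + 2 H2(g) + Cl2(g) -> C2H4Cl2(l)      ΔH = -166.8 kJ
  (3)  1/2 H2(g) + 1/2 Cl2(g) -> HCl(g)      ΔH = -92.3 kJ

(1) as written (C2H5Cl(g) already on the product side): -112.1 kJ
(2) reversed and × 2 (reverse to put C2H4Cl2(l) on the reactant side; ×2 to match 2 C2H4Cl2(l) in the target): (-2)·(-166.8) = +333.6 kJ
(3) reversed and × 3 (reverse to put HCl(g) on the reactant side; ×3 to match 3 HCl(g) in the target): (-3)·(-92.3) = +276.9 kJ
ΔH = (-112.1) + (+333.6) + (+276.9) = 498.4 kJ

ΔH = 498.4 kJ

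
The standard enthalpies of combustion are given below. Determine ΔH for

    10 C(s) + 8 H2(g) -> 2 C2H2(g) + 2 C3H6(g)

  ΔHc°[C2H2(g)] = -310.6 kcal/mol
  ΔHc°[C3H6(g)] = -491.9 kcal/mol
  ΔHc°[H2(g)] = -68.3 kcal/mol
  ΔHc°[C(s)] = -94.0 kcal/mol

With combustion enthalpies, reactants minus products:
= [10·(-94.0) + 8·(-68.3)] − [2·(-310.6) + 2·(-491.9)]
= 118.6 kcal/mol

ΔH = 118.6 kcal/mol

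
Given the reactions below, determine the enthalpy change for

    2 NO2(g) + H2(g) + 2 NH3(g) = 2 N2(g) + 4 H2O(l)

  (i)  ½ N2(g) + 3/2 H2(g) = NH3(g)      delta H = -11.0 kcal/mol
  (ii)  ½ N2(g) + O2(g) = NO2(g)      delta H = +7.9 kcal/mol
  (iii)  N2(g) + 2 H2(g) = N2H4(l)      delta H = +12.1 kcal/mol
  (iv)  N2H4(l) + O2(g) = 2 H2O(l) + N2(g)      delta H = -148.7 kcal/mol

delta H = -267.0 kcal/mol

(i) reversed and × 2: (-2)·(-11.0) = +22.0 kcal/mol
(ii) reversed and × 2: (-2)·(+7.9) = -15.8 kcal/mol
(iii) × 2: (2)·(+12.1) = +24.2 kcal/mol
(iv) × 2: (2)·(-148.7) = -297.4 kcal/mol
Combining the equations, delta H = (-2)·(-11.0) + (-2)·(+7.9) + (2)·(+12.1) + (2)·(-148.7) = -267.0 kcal/mol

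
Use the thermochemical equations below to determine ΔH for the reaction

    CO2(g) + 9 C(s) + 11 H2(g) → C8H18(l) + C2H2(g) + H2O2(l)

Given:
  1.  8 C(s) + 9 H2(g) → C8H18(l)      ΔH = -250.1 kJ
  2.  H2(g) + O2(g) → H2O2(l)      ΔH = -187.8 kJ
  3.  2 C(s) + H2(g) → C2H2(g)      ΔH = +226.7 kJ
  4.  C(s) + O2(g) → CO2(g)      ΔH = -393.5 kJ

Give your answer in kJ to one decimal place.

eq. 1 as written: -250.1 kJ
eq. 2 as written: -187.8 kJ
eq. 3 as written: +226.7 kJ
eq. 4 reversed: +393.5 kJ
ΔH = (1)·(-250.1) + (1)·(-187.8) + (1)·(+226.7) + (-1)·(-393.5) = 182.3 kJ

ΔH = 182.3 kJ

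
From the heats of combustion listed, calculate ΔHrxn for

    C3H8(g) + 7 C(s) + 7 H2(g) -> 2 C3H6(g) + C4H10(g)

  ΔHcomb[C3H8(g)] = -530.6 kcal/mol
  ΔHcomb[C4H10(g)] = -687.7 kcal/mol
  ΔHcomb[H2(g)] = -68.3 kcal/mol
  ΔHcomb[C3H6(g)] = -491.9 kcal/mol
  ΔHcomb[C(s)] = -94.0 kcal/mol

Using ΔH = Σ nΔHc°(reactants) − Σ nΔHc°(products):
= [1·(-530.6) + 7·(-94.0) + 7·(-68.3)] − [2·(-491.9) + 1·(-687.7)]
= 4.8 kcal/mol

ΔHrxn = 4.8 kcal/mol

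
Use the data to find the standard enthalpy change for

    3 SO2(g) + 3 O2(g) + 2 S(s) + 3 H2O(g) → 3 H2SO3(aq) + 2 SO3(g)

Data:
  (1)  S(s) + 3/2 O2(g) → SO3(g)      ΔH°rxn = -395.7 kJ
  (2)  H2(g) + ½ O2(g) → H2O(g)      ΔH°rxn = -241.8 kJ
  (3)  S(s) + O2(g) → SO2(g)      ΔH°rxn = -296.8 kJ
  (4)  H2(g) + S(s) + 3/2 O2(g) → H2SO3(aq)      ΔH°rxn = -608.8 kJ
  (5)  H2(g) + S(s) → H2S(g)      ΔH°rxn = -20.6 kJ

(1) × 2 (×2 to match 2 SO3(g) in the target): (2)·(-395.7) = -791.4 kJ
(2) reversed and × 3 (reverse to put H2O(g) on the reactant side; scale by 3 for the 3 H2O(g)): (-3)·(-241.8) = +725.4 kJ
(3) reversed and × 3 (reverse to put SO2(g) on the reactant side; scale by 3 for the 3 SO2(g)): (-3)·(-296.8) = +890.4 kJ
(4) × 3 (×3 to match 3 H2SO3(aq) in the target): (3)·(-608.8) = -1826.4 kJ
(5): not needed (H2S(g) appears nowhere else).
Summing the manipulated equations, ΔH°rxn = (2)·(-395.7) + (-3)·(-241.8) + (-3)·(-296.8) + (3)·(-608.8) = -1002.0 kJ

ΔH°rxn = -1002.0 kJ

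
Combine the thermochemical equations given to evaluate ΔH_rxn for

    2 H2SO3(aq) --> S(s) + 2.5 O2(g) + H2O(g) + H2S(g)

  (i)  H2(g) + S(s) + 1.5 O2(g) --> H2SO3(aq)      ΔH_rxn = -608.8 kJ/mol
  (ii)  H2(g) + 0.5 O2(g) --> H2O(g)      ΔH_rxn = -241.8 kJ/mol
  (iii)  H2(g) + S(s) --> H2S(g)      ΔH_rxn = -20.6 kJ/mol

ΔH_rxn = 955.2 kJ/mol

(i) reversed and × 2: (-2)·(-608.8) = +1217.6 kJ/mol
(ii) as written: -241.8 kJ/mol
(iii) as written: -20.6 kJ/mol
Combining the equations, ΔH_rxn = (-2)·(-608.8) + (1)·(-241.8) + (1)·(-20.6) = 955.2 kJ/mol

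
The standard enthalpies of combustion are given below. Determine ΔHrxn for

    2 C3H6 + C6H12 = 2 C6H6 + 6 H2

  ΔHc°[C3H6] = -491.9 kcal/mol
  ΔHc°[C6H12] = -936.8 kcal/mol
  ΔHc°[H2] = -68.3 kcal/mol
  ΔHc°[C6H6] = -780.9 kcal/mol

ΔHrxn = 51.0 kcal/mol

Using ΔH = Σ nΔHc°(reactants) − Σ nΔHc°(products):
= [2·(-491.9) + 1·(-936.8)] − [2·(-780.9) + 6·(-68.3)]
= 51.0 kcal/mol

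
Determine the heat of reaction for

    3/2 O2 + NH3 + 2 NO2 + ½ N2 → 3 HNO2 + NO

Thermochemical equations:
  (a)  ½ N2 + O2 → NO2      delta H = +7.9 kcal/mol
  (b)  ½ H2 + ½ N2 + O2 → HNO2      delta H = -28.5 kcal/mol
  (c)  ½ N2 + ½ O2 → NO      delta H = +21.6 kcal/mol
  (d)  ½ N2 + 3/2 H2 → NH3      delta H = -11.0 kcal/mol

delta H = -68.7 kcal/mol

(a) reversed and × 2 (NO2 must end up as a reactant; scale by 2 for the 2 NO2): (-2)·(+7.9) = -15.8 kcal/mol
(b) × 3 (scale by 3 for the 3 HNO2): (3)·(-28.5) = -85.5 kcal/mol
(c) as written (NO already on the product side): +21.6 kcal/mol
(d) reversed (reverse to put NH3 on the reactant side): +11.0 kcal/mol
By Hess's law, delta H = (-15.8) + (-85.5) + (+21.6) + (+11.0) = -68.7 kcal/mol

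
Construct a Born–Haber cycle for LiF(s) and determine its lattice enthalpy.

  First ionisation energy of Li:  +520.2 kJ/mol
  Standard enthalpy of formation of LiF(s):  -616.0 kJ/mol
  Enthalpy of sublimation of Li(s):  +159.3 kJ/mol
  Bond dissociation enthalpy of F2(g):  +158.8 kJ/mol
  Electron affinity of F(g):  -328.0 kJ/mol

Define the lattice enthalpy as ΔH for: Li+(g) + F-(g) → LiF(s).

U = -1046.9 kJ/mol

ΔHf° = 1·ΔHsub + 1·(ΣIE) + 1/2·D(F2) + 1·EA + U
-616.0 = 1·(+159.3) + 1·(+520.2) + 1/2·(+158.8) + 1·(-328.0) + U
U = -616.0 − (+430.9) = -1046.9 kJ/mol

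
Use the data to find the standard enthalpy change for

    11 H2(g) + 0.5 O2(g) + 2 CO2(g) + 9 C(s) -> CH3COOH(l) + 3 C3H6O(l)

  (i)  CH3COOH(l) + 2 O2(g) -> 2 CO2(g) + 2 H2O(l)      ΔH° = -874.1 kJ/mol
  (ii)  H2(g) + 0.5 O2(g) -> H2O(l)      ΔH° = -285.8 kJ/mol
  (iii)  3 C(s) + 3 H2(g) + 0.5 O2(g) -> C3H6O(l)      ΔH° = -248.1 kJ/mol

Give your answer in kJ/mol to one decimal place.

ΔH° = -441.8 kJ/mol

(i) reversed: +874.1 kJ/mol
(ii) × 2: (2)·(-285.8) = -571.6 kJ/mol
(iii) × 3: (3)·(-248.1) = -744.3 kJ/mol
Summing the manipulated equations, ΔH° = (+874.1) + (-571.6) + (-744.3) = -441.8 kJ/mol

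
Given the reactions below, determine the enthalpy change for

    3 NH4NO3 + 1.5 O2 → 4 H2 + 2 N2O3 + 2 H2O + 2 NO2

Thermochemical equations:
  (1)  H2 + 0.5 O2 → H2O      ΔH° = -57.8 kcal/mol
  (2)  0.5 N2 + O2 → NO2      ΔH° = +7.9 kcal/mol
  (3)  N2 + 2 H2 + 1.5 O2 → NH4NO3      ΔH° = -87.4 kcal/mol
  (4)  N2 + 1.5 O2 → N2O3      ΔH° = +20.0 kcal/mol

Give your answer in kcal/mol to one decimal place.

ΔH° = 202.4 kcal/mol

(1) × 2: (2)·(-57.8) = -115.6 kcal/mol
(2) × 2: (2)·(+7.9) = +15.8 kcal/mol
(3) reversed and × 3: (-3)·(-87.4) = +262.2 kcal/mol
(4) × 2: (2)·(+20.0) = +40.0 kcal/mol
ΔH° = (2)·(-57.8) + (2)·(+7.9) + (-3)·(-87.4) + (2)·(+20.0) = 202.4 kcal/mol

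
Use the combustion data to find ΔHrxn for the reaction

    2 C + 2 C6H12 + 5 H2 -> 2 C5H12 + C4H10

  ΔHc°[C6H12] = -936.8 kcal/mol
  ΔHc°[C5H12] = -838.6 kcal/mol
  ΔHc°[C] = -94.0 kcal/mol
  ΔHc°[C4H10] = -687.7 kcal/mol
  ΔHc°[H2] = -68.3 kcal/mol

Using ΔH = Σ nΔHc°(reactants) − Σ nΔHc°(products):
= [2·(-94.0) + 2·(-936.8) + 5·(-68.3)] − [2·(-838.6) + 1·(-687.7)]
= -38.2 kcal/mol

ΔHrxn = -38.2 kcal/mol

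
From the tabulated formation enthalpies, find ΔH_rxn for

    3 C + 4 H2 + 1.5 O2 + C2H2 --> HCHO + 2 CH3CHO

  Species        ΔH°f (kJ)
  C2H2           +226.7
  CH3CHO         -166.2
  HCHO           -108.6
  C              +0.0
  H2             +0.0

Products: 1·(-108.6) + 2·(-166.2) = -441.0
Reactants: 3·(+0.0) + 4·(+0.0) + 3/2·(+0.0) + 1·(+226.7) = +226.7
ΔH_rxn = (-441.0) − (+226.7) = -667.7 kJ

ΔH_rxn = -667.7 kJ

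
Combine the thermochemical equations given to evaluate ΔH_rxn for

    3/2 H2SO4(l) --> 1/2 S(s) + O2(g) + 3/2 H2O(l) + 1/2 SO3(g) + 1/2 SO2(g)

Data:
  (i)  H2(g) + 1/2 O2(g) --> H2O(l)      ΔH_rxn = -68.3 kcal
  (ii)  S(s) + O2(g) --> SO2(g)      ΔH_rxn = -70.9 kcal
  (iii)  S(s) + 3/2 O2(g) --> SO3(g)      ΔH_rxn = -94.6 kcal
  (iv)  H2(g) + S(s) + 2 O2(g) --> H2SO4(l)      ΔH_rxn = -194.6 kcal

(i) × 3/2: (3/2)·(-68.3) = -102.45 kcal
(ii) × 1/2: (1/2)·(-70.9) = -35.45 kcal
(iii) × 1/2: (1/2)·(-94.6) = -47.3 kcal
(iv) reversed and × 3/2: (-3/2)·(-194.6) = +291.9 kcal
Since enthalpy is a state function, ΔH_rxn = (-102.45) + (-35.45) + (-47.3) + (+291.9) = 106.7 kcal

ΔH_rxn = 106.7 kcal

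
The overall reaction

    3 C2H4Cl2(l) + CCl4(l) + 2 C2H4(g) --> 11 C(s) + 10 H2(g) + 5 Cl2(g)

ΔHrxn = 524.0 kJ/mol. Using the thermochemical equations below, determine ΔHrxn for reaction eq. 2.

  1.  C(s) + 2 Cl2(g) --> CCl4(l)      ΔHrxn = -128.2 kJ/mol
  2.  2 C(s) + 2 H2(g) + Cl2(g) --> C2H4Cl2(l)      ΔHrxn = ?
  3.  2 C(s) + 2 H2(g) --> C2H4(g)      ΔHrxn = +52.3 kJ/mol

ΔHrxn = -166.8 kJ/mol

eq. 1 reversed (CCl4(l) must end up as a reactant): +128.2 kJ/mol
eq. 2 reversed and × 3 (reverse to put C2H4Cl2(l) on the reactant side; ×3 to match 3 C2H4Cl2(l) in the target): contributes −3·x
eq. 3 reversed and × 2 (reverse to put C2H4(g) on the reactant side; ×2 to match 2 C2H4(g) in the target): (-2)·(+52.3) = -104.6 kJ/mol
+524.0 = (+128.2) + (-104.6) − 3·x
x = (+524.0 − (+23.6)) / (-3) = -166.8 kJ/mol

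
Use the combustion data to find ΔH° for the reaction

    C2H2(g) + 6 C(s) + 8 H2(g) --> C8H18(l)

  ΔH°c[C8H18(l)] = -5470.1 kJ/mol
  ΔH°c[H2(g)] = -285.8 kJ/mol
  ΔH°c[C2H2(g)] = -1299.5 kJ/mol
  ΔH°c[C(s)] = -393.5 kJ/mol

ΔH° = -476.8 kJ/mol

Using ΔH = Σ nΔHc°(reactants) − Σ nΔHc°(products):
= [1·(-1299.5) + 6·(-393.5) + 8·(-285.8)] − [1·(-5470.1)]
= -476.8 kJ/mol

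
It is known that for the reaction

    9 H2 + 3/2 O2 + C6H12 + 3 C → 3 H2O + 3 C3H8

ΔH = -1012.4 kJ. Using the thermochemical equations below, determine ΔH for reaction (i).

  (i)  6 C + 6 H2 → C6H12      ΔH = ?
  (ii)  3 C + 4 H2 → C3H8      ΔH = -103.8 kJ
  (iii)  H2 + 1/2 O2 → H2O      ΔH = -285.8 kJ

(i) reversed (reverse to put C6H12 on the reactant side): contributes −x
(ii) × 3 (scale by 3 for the 3 C3H8): (3)·(-103.8) = -311.4 kJ
(iii) × 3 (scale by 3 for the 3 H2O): (3)·(-285.8) = -857.4 kJ
-1012.4 = (-311.4) + (-857.4) − x
x = (-1012.4 − (-1168.8)) / (-1) = -156.4 kJ

ΔH = -156.4 kJ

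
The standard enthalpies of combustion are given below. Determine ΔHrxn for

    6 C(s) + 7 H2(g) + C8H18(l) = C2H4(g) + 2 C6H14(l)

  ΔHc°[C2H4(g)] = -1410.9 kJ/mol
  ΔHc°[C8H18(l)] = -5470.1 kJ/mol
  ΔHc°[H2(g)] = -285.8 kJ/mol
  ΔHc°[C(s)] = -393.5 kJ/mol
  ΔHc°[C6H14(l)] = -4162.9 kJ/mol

Using ΔH = Σ nΔHc°(reactants) − Σ nΔHc°(products):
= [6·(-393.5) + 7·(-285.8) + 1·(-5470.1)] − [1·(-1410.9) + 2·(-4162.9)]
= -95.0 kJ/mol

ΔHrxn = -95.0 kJ/mol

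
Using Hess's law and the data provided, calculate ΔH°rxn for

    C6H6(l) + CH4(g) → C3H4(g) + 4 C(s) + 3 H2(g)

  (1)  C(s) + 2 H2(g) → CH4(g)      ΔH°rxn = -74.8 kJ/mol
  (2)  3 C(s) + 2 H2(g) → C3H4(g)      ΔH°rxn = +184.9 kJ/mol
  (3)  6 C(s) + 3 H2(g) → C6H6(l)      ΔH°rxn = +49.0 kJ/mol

(1) reversed (reverse to put CH4(g) on the reactant side): +74.8 kJ/mol
(2) as written (C3H4(g) already on the product side): +184.9 kJ/mol
(3) reversed (reverse to put C6H6(l) on the reactant side): -49.0 kJ/mol
ΔH°rxn = (-1)·(-74.8) + (1)·(+184.9) + (-1)·(+49.0) = 210.7 kJ/mol

ΔH°rxn = 210.7 kJ/mol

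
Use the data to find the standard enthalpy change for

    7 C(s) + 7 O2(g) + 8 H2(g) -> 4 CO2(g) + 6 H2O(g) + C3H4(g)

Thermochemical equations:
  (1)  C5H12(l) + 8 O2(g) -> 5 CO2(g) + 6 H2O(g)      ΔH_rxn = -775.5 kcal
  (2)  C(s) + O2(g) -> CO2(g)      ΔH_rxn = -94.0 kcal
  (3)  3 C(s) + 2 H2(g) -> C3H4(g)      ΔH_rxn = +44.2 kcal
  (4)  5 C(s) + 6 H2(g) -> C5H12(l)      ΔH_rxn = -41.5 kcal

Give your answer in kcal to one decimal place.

ΔH_rxn = -678.8 kcal

(1) as written: -775.5 kcal
(2) reversed: +94.0 kcal
(3) as written: +44.2 kcal
(4) as written: -41.5 kcal
By Hess's law, ΔH_rxn = (-775.5) + (+94.0) + (+44.2) + (-41.5) = -678.8 kcal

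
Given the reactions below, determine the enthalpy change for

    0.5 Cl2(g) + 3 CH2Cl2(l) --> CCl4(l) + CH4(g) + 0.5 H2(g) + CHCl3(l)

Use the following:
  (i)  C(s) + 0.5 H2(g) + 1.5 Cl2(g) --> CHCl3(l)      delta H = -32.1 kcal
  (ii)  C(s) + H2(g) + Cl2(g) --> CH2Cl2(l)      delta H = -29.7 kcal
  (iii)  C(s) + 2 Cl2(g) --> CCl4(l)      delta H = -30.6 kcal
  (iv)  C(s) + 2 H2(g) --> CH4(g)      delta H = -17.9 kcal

delta H = 8.5 kcal

(i) as written: -32.1 kcal
(ii) reversed and × 3: (-3)·(-29.7) = +89.1 kcal
(iii) as written: -30.6 kcal
(iv) as written: -17.9 kcal
delta H = (-32.1) + (+89.1) + (-30.6) + (-17.9) = 8.5 kcal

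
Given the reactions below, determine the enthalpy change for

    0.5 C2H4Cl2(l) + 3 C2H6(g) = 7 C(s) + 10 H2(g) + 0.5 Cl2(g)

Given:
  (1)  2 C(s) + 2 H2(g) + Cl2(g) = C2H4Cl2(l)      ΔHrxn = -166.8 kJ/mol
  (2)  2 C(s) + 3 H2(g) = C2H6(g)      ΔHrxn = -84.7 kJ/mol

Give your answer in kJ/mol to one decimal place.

(1) reversed and × 1/2 (reverse to put C2H4Cl2(l) on the reactant side; scale by 1/2 for the 1/2 C2H4Cl2(l)): (-1/2)·(-166.8) = +83.4 kJ/mol
(2) reversed and × 3 (reverse to put C2H6(g) on the reactant side; ×3 to match 3 C2H6(g) in the target): (-3)·(-84.7) = +254.1 kJ/mol
Since enthalpy is a state function, ΔHrxn = (-1/2)·(-166.8) + (-3)·(-84.7) = 337.5 kJ/mol

ΔHrxn = 337.5 kJ/mol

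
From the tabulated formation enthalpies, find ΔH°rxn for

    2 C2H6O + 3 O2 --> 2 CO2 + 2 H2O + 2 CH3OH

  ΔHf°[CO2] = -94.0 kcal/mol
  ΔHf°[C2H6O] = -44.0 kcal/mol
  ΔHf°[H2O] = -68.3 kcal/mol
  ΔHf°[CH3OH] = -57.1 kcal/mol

ΔH°rxn = -350.8 kcal/mol

Products: 2·(-94.0) + 2·(-68.3) + 2·(-57.1) = -438.8
Reactants: 2·(-44.0) + 3·(+0.0) = -88.0
ΔH°rxn = (-438.8) − (-88.0) = -350.8 kcal/mol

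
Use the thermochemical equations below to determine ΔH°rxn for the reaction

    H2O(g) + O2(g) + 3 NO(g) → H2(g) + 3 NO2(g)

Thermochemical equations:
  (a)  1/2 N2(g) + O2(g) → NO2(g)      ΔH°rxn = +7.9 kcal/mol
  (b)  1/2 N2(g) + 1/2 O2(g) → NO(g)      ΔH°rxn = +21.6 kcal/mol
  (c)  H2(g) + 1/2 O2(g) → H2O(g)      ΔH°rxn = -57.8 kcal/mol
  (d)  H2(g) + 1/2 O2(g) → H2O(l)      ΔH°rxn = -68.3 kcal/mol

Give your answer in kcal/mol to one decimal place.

ΔH°rxn = 16.7 kcal/mol

(a) × 3 (scale by 3 for the 3 NO2(g)): (3)·(+7.9) = +23.7 kcal/mol
(b) reversed and × 3 (reverse to put NO(g) on the reactant side; ×3 to match 3 NO(g) in the target): (-3)·(+21.6) = -64.8 kcal/mol
(c) reversed (H2O(g) must end up as a reactant): +57.8 kcal/mol
(d): not needed (H2O(l) appears nowhere else).
Combining the equations, ΔH°rxn = (+23.7) + (-64.8) + (+57.8) = 16.7 kcal/mol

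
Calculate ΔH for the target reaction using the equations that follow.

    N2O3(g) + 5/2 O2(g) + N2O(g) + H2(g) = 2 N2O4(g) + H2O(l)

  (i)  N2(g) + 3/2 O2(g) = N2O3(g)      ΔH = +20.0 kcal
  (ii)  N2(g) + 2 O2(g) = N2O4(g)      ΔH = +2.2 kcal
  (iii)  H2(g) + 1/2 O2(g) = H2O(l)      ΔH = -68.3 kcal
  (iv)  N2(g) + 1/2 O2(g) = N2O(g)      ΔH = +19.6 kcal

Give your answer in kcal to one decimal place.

ΔH = -103.5 kcal

(i) reversed (N2O3(g) must end up as a reactant): -20.0 kcal
(ii) × 2 (scale by 2 for the 2 N2O4(g)): (2)·(+2.2) = +4.4 kcal
(iii) as written (H2O(l) already on the product side): -68.3 kcal
(iv) reversed (reverse to put N2O(g) on the reactant side): -19.6 kcal
ΔH = (-1)·(+20.0) + (2)·(+2.2) + (1)·(-68.3) + (-1)·(+19.6) = -103.5 kcal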